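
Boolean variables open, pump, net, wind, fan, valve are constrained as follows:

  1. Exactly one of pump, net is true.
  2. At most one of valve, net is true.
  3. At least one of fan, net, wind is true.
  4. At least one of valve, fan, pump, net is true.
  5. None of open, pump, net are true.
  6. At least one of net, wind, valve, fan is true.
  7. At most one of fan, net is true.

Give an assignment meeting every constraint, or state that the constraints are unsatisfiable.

Unsatisfiable — no assignment works.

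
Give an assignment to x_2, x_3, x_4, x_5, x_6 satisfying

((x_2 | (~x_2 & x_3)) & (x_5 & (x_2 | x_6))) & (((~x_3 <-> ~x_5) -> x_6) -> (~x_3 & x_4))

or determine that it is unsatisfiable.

x_2 = True; x_3 = True; x_4 = False; x_5 = True; x_6 = False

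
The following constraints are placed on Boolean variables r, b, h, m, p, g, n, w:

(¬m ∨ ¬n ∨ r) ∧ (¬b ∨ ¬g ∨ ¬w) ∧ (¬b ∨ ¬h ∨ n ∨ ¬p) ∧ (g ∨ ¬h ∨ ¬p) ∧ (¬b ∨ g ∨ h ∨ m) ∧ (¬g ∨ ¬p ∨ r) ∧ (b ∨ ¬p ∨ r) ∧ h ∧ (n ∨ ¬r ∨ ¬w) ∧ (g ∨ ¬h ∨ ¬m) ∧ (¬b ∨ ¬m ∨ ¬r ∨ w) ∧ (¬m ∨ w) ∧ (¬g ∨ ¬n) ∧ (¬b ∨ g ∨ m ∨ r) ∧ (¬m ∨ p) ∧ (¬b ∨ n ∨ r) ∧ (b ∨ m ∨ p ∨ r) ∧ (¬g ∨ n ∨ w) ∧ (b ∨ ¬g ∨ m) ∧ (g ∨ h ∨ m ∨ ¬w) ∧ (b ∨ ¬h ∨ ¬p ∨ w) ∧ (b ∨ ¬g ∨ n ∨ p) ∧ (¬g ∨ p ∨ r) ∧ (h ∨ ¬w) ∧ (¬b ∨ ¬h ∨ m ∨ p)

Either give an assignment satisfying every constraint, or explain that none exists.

r: True; b: False; h: True; m: False; p: False; g: False; n: False; w: False

Unit clause (h) forces h = True.
Set r = True.
Set b = False.
Try m = True:
  (g ∨ ¬h ∨ ¬m) forces g = True.
  (¬m ∨ w) forces w = True.
  (n ∨ ¬r ∨ ¬w) forces n = True.
  clause (¬g ∨ ¬n) is falsified — backtrack.
So m = False.
  then (b ∨ ¬g ∨ m) forces g = False.
  then (g ∨ ¬h ∨ ¬p) forces p = False.
Set n = False.
  then (n ∨ ¬r ∨ ¬w) forces w = False.
All clauses satisfied.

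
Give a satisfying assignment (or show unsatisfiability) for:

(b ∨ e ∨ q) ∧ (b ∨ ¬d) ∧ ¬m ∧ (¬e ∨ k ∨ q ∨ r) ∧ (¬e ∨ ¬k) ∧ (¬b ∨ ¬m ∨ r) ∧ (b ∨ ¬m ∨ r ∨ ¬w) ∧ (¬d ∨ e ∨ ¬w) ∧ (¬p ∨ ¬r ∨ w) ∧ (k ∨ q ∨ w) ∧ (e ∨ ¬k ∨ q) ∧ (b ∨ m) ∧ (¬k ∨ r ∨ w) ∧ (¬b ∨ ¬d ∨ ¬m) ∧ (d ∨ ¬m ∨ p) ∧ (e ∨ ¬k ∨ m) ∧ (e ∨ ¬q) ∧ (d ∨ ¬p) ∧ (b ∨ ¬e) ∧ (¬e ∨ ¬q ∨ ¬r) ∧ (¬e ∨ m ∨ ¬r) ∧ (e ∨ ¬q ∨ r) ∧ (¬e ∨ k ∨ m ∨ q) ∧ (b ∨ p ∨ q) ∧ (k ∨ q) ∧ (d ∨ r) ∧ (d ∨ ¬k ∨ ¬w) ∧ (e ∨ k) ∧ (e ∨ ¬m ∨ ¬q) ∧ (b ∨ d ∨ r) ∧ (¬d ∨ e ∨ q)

k = False; d = True; r = False; p = False; m = False; w = True; b = True; e = True; q = True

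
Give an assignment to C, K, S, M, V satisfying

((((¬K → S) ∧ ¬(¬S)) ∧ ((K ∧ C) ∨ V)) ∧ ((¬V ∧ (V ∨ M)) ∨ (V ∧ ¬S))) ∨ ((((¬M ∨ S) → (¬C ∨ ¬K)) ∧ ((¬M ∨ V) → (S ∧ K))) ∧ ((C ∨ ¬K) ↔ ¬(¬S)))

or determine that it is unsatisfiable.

C=T, K=F, S=T, M=T, V=F

  ((((¬K → S) ∧ ¬(¬S)) ∧ ((K ∧ C) ∨ V)) ∧ ((¬V ∧ (V ∨ M)) ∨ (V ∧ ¬S))) ∨ ((((¬M ∨ S) → (¬C ∨ ¬K)) ∧ ((¬M ∨ V) → (S ∧ K))) ∧ ((C ∨ ¬K) ↔ ¬(¬S))) = True
    (((¬K → S) ∧ ¬(¬S)) ∧ ((K ∧ C) ∨ V)) ∧ ((¬V ∧ (V ∨ M)) ∨ (V ∧ ¬S)) = False
      ((¬K → S) ∧ ¬(¬S)) ∧ ((K ∧ C) ∨ V) = False
        (¬K → S) ∧ ¬(¬S) = True
          ¬K → S = True
            ¬K = True
          ¬(¬S) = True
            ¬S = False
        (K ∧ C) ∨ V = False
          K ∧ C = False
      (¬V ∧ (V ∨ M)) ∨ (V ∧ ¬S) = True
        ¬V ∧ (V ∨ M) = True
          ¬V = True
          V ∨ M = True
        V ∧ ¬S = False
          ¬S = False
    (((¬M ∨ S) → (¬C ∨ ¬K)) ∧ ((¬M ∨ V) → (S ∧ K))) ∧ ((C ∨ ¬K) ↔ ¬(¬S)) = True
      ((¬M ∨ S) → (¬C ∨ ¬K)) ∧ ((¬M ∨ V) → (S ∧ K)) = True
        (¬M ∨ S) → (¬C ∨ ¬K) = True
          ¬M ∨ S = True
            ¬M = False
          ¬C ∨ ¬K = True
            ¬C = False
            ¬K = True
        (¬M ∨ V) → (S ∧ K) = True
          ¬M ∨ V = False
            ¬M = False
          S ∧ K = False
      (C ∨ ¬K) ↔ ¬(¬S) = True
        C ∨ ¬K = True
          ¬K = True
        ¬(¬S) = True
          ¬S = False
The formula evaluates to True.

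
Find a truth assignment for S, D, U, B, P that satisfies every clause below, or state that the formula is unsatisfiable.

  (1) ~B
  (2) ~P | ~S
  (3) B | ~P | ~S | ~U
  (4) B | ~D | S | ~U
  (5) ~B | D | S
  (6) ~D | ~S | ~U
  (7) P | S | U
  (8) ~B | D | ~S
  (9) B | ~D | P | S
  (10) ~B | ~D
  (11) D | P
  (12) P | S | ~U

S = False, D = False, U = True, B = False, P = True

Unit clause (~B) forces B = False.
Set S = False.
Set D = False.
  then (D | P) forces P = True.
Set U = True.
All clauses satisfied.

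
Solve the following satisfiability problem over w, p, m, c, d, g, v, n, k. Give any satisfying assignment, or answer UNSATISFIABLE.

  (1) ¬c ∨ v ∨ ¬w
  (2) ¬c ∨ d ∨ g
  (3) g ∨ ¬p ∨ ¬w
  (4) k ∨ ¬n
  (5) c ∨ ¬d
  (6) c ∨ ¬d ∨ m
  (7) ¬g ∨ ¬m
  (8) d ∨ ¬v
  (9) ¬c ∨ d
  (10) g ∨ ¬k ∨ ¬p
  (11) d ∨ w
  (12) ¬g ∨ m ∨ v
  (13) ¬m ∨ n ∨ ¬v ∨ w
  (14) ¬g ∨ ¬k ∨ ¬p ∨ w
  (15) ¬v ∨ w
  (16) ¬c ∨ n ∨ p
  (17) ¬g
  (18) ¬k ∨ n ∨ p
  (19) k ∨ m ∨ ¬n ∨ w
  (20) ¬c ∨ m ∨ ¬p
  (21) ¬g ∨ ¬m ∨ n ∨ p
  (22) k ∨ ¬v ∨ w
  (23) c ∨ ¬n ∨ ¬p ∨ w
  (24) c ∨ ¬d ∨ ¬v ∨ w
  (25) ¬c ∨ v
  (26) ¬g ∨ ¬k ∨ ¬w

Unit clause (¬g) forces g = False.
Try w = False:
  (d ∨ w) forces d = True.
  (c ∨ ¬d) forces c = True.
  (¬v ∨ w) forces v = False.
  clause (¬c ∨ v) is falsified — backtrack.
So w = True.
  then (g ∨ ¬p ∨ ¬w) forces p = False.
Set m = True.
Set c = False.
  then (c ∨ ¬d) forces d = False.
  then (d ∨ ¬v) forces v = False.
Set n = True.
  then (k ∨ ¬n) forces k = True.
All clauses satisfied.

w: True, p: False, m: True, c: False, d: False, g: False, v: False, n: True, k: True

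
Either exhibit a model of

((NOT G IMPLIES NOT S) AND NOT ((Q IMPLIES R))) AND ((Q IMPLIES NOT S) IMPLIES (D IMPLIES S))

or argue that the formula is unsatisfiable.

Q = True; R = False; S = False; G = False; D = False

  (NOT G IMPLIES NOT S) AND NOT ((Q IMPLIES R)) = True
    NOT G IMPLIES NOT S = True
      NOT G = True
      NOT S = True
    NOT ((Q IMPLIES R)) = True
      Q IMPLIES R = False
  (Q IMPLIES NOT S) IMPLIES (D IMPLIES S) = True
    Q IMPLIES NOT S = True
      NOT S = True
    D IMPLIES S = True
Both conjuncts True, so the formula holds.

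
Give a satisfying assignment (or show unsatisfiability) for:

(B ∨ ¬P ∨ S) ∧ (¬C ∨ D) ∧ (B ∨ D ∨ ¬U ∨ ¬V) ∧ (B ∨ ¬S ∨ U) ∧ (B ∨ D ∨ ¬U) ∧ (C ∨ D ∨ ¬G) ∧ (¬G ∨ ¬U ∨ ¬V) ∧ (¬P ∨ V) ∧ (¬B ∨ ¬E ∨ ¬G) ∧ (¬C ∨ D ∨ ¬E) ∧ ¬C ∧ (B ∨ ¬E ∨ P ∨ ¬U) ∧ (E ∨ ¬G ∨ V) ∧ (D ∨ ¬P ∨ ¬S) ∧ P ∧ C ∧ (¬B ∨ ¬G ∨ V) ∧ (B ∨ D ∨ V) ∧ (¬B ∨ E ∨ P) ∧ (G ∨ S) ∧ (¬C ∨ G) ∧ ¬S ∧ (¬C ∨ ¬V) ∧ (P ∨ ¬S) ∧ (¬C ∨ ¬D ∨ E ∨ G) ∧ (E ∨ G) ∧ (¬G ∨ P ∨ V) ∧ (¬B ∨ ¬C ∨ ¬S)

UNSATISFIABLE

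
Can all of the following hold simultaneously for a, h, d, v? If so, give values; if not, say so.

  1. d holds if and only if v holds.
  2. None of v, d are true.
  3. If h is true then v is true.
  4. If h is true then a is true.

a: False, h: False, d: False, v: False

  (1) d=F, v=F — same ✓
  (2) {v, d}: 0 true — none ✓
  (3) h=F ⇒ v: vacuous ✓
  (4) h=F ⇒ a: vacuous ✓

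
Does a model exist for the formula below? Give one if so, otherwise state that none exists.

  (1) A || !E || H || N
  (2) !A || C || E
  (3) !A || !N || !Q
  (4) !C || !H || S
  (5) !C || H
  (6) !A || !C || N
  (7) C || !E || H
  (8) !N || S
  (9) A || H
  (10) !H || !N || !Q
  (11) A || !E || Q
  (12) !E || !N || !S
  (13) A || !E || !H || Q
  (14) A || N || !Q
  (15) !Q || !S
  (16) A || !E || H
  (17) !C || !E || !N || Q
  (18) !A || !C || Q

S = True, A = False, E = False, H = True, C = False, N = True, Q = False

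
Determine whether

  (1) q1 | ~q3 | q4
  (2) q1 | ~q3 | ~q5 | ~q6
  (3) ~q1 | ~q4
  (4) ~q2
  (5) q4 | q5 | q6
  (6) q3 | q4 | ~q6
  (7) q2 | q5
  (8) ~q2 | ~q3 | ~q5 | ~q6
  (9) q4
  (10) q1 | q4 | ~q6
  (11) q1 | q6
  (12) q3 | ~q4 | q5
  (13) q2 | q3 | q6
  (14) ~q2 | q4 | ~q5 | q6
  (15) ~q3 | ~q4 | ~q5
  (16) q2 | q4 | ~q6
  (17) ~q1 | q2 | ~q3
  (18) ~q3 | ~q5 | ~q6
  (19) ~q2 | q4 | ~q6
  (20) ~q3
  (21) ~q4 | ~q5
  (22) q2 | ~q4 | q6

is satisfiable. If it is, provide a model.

Unsatisfiable — no assignment works.

Case q2 = True:
  Clause (~q2) is falsified — contradiction.
Case q2 = False:
  (q2 | q5) forces q5 = True.
  (q4) forces q4 = True.
  Clause (~q4 | ~q5) is falsified — contradiction.
Both cases fail, so the formula is unsatisfiable.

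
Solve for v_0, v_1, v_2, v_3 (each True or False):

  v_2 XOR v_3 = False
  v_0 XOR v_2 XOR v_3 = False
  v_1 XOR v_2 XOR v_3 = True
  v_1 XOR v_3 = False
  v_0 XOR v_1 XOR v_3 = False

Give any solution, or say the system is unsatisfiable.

v_0=F, v_1=T, v_2=T, v_3=T

v_2 XOR v_3 = T XOR T = False ✓
v_0 XOR v_2 XOR v_3 = F XOR T XOR T = False ✓
v_1 XOR v_2 XOR v_3 = T XOR T XOR T = True ✓
v_1 XOR v_3 = T XOR T = False ✓
v_0 XOR v_1 XOR v_3 = F XOR T XOR T = False ✓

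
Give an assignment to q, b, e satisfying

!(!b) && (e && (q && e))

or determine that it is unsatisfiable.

q=T; b=T; e=T

  !(!b) = True
    !b = False
  e && (q && e) = True
    q && e = True
Both conjuncts True, so the formula holds.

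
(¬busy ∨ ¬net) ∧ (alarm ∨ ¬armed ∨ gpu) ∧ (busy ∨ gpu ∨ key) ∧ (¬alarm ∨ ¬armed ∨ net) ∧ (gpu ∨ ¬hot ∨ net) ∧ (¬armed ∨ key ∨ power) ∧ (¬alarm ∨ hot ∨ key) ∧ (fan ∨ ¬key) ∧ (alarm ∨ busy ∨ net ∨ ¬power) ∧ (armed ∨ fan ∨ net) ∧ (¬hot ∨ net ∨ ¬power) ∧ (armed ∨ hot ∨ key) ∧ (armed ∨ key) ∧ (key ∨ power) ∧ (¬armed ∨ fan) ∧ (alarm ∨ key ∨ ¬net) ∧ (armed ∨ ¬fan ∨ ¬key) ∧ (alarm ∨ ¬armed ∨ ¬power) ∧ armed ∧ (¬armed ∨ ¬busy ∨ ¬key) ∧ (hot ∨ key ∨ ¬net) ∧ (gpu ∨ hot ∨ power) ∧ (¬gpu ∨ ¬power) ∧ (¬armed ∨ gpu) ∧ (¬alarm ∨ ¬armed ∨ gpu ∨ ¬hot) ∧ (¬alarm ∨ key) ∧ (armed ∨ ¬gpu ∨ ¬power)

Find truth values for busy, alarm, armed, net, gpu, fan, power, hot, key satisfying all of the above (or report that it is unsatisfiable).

busy: False; alarm: True; armed: True; net: True; gpu: True; fan: True; power: False; hot: False; key: True

Unit clause (armed) forces armed = True.
In (¬armed ∨ gpu) only gpu is left, so gpu = True.
In (¬armed ∨ fan) only fan is left, so fan = True.
In (¬gpu ∨ ¬power) only ¬power is left, so power = False.
In (¬armed ∨ key ∨ power) only key is left, so key = True.
In (¬armed ∨ ¬busy ∨ ¬key) only ¬busy is left, so busy = False.
Set alarm = True.
  then (¬alarm ∨ ¬armed ∨ net) forces net = True.
Set hot = False.
All clauses satisfied.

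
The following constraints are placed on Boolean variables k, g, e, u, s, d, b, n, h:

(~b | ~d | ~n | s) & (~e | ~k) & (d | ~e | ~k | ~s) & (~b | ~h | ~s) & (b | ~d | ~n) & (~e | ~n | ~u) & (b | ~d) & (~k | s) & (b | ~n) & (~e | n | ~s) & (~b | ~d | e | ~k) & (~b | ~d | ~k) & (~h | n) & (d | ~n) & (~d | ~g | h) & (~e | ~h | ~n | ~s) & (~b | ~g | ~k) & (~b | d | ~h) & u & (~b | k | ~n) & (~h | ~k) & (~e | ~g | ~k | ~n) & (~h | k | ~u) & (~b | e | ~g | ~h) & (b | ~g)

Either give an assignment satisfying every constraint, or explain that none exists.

k: False, g: False, e: False, u: True, s: False, d: True, b: True, n: False, h: False

Unit clause (u) forces u = True.
Set k = False.
  then (~h | k | ~u) forces h = False.
Set g = False.
Set e = False.
Set s = False.
Set d = True.
  then (b | ~d) forces b = True.
  then (~b | k | ~n) forces n = False.
All clauses satisfied.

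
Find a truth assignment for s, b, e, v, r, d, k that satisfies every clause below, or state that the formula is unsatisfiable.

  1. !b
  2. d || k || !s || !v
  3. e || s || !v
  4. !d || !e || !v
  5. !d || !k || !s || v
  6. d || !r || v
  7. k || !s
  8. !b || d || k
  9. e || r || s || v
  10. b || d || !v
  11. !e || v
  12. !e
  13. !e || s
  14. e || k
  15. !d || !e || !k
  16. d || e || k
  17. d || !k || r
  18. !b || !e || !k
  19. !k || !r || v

s = True; b = False; e = False; v = True; r = True; d = True; k = True

Unit clause (!b) forces b = False.
Unit clause (!e) forces e = False.
In (e || k) only k is left, so k = True.
Set s = True.
Try v = False:
  (!d || !k || !s || v) forces d = False.
  (d || !r || v) forces r = False.
  clause (d || !k || r) is falsified — backtrack.
So v = True.
  then (b || d || !v) forces d = True.
Set r = True.
All clauses satisfied.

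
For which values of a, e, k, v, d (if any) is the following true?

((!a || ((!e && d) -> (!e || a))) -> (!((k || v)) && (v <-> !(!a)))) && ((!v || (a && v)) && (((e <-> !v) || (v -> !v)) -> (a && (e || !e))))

No satisfying assignment exists.

Case a = True: the formula simplifies to (!((k || v)) && v) && ((!v || v) && (((e <-> !v) || (v -> !v)) -> (e || !e))).
  v = True: the conjunct !((k || v)) becomes !((k || True)) = False.
  v = False: the conjunct v is False.
Case a = False: the formula simplifies to (!((k || v)) && !v) && (!v && !(((e <-> !v) || (v -> !v)))).
  v = True: the conjunct !((k || v)) becomes !((k || True)) = False.
  v = False: the conjunct !(((e <-> !v) || (v -> !v))) becomes !((e || True)) = False.
Both cases fail — unsatisfiable.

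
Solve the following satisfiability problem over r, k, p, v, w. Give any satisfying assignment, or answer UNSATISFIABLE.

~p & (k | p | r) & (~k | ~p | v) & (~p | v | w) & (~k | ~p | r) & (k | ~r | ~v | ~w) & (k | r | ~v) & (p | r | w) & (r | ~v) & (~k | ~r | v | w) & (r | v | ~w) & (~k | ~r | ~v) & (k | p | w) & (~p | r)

Unit clause (~p) forces p = False.
Set r = True.
Set k = False.
  then (k | p | w) forces w = True.
  then (k | ~r | ~v | ~w) forces v = False.
All clauses satisfied.

r=T, k=F, p=F, v=F, w=T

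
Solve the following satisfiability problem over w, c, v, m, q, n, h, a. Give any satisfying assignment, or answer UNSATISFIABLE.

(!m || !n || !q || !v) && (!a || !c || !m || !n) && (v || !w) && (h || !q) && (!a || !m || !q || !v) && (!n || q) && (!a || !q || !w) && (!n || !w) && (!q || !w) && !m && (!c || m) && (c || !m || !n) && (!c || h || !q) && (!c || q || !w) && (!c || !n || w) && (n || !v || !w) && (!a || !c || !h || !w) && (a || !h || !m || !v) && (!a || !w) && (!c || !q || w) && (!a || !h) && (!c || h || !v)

w=F, c=F, v=T, m=F, q=T, n=T, h=T, a=F

Unit clause (!m) forces m = False.
In (!c || m) only !c is left, so c = False.
Set w = False.
Set v = True.
Set q = True.
  then (h || !q) forces h = True.
  then (!a || !h) forces a = False.
Set n = True.
All clauses satisfied.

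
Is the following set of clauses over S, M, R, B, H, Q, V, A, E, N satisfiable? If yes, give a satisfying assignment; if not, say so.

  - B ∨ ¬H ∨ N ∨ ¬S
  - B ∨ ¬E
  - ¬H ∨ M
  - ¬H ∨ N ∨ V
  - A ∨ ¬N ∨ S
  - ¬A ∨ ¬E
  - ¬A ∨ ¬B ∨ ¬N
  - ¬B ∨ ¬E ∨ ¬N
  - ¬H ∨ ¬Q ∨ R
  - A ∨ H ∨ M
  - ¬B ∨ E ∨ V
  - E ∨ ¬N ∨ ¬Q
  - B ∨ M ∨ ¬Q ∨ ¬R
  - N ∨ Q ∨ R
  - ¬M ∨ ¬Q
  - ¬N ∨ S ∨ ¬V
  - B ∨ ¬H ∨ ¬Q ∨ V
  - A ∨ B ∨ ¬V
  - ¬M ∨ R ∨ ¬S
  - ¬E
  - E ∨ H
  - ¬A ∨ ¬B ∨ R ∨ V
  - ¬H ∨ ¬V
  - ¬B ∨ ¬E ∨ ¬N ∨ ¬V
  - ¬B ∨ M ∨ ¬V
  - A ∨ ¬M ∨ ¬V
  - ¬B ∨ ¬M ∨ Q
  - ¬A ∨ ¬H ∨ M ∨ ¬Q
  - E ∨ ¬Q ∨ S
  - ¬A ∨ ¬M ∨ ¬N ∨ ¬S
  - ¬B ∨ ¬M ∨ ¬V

S = True, M = True, R = True, B = False, H = True, Q = False, V = False, A = False, E = False, N = True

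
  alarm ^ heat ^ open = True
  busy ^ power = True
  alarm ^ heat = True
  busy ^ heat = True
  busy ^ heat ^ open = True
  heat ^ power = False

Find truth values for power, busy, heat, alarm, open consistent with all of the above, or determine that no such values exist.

power = False, busy = True, heat = False, alarm = True, open = False

alarm ^ heat ^ open = T ^ F ^ F = True ✓
busy ^ power = T ^ F = True ✓
alarm ^ heat = T ^ F = True ✓
busy ^ heat = T ^ F = True ✓
busy ^ heat ^ open = T ^ F ^ F = True ✓
heat ^ power = F ^ F = False ✓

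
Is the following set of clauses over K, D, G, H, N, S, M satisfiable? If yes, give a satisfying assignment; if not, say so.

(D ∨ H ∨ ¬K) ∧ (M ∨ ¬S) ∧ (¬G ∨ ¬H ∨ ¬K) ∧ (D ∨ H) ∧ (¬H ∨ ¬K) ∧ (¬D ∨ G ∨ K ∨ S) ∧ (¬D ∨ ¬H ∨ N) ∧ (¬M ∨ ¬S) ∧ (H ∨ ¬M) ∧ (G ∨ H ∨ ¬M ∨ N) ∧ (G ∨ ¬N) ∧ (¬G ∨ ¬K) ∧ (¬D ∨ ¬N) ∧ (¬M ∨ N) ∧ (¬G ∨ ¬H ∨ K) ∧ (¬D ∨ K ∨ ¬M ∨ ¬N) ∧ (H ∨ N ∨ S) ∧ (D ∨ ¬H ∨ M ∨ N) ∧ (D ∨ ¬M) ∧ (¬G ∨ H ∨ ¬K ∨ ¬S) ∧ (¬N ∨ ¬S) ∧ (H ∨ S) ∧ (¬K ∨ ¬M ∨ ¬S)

UNSATISFIABLE

Case S = True:
  (M ∨ ¬S) forces M = True.
  Clause (¬M ∨ ¬S) is falsified — contradiction.
Case S = False:
  (H ∨ S) forces H = True.
  (¬H ∨ ¬K) forces K = False.
  (¬G ∨ ¬H ∨ K) forces G = False.
  (¬D ∨ G ∨ K ∨ S) forces D = False.
  (G ∨ ¬N) forces N = False.
  (¬M ∨ N) forces M = False.
  Clause (D ∨ ¬H ∨ M ∨ N) is falsified — contradiction.
Both cases fail, so the formula is unsatisfiable.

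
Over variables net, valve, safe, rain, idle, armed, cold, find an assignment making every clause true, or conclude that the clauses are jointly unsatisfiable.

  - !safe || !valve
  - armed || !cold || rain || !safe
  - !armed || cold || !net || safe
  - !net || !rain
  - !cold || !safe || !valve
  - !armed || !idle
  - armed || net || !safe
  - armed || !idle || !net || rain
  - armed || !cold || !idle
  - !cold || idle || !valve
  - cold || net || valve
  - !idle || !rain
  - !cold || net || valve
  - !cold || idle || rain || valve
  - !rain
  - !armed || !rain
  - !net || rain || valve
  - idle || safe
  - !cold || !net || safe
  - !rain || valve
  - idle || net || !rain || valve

net = False, valve = True, safe = False, rain = False, idle = True, armed = False, cold = False

Unit clause (!rain) forces rain = False.
Try net = True:
  (!net || rain || valve) forces valve = True.
  (!safe || !valve) forces safe = False.
  (idle || safe) forces idle = True.
  (!armed || !idle) forces armed = False.
  clause (armed || !idle || !net || rain) is falsified — backtrack.
So net = False.
Try valve = False:
  (cold || net || valve) forces cold = True.
  clause (!cold || net || valve) is falsified — backtrack.
So valve = True.
  then (!safe || !valve) forces safe = False.
  then (idle || safe) forces idle = True.
  then (!armed || !idle) forces armed = False.
  then (armed || !cold || !idle) forces cold = False.
All clauses satisfied.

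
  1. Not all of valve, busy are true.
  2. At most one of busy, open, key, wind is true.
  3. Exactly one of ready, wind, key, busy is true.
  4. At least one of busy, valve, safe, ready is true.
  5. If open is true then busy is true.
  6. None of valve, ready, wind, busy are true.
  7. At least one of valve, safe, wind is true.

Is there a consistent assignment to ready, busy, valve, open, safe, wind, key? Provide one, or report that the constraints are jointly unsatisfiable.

ready = False, busy = False, valve = False, open = False, safe = True, wind = False, key = True

  (1) {valve, busy}: 0/2 true — not all ✓
  (2) {busy, open, key, wind}: 1 true — at most one ✓
  (3) {ready, wind, key, busy}: 1 true — exactly one ✓
  (4) {busy, valve, safe, ready}: 1 true — at least one ✓
  (5) open=F ⇒ busy: vacuous ✓
  (6) {valve, ready, wind, busy}: 0 true — none ✓
  (7) {valve, safe, wind}: 1 true — at least one ✓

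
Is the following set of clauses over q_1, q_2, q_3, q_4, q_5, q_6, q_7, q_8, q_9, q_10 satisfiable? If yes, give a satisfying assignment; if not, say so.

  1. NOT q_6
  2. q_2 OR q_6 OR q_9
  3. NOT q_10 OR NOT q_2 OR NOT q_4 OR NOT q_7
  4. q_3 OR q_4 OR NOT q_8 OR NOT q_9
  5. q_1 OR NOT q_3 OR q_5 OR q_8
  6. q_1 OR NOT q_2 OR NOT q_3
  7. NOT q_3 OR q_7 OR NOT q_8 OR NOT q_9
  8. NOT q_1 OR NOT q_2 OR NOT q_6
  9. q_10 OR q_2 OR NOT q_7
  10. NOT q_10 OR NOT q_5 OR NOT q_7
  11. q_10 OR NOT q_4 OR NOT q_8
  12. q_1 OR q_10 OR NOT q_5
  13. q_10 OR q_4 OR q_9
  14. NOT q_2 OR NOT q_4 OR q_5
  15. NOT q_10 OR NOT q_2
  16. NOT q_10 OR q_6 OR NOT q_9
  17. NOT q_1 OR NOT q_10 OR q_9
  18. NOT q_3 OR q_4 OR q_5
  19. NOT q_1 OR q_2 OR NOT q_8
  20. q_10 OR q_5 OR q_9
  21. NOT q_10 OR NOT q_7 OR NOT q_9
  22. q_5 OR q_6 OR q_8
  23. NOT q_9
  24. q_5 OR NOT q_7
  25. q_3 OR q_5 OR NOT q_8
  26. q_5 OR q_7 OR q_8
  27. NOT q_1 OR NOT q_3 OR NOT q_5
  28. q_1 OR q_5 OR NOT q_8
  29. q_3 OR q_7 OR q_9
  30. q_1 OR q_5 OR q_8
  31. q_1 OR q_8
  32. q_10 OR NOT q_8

q_1=T; q_2=T; q_3=F; q_4=T; q_5=T; q_6=F; q_7=T; q_8=F; q_9=F; q_10=F

Unit clause (NOT q_6) forces q_6 = False.
Unit clause (NOT q_9) forces q_9 = False.
In (q_2 OR q_6 OR q_9) only q_2 is left, so q_2 = True.
In (NOT q_10 OR NOT q_2) only NOT q_10 is left, so q_10 = False.
In (q_10 OR q_5 OR q_9) only q_5 is left, so q_5 = True.
In (q_10 OR NOT q_8) only NOT q_8 is left, so q_8 = False.
In (q_1 OR q_10 OR NOT q_5) only q_1 is left, so q_1 = True.
In (q_10 OR q_4 OR q_9) only q_4 is left, so q_4 = True.
In (NOT q_1 OR NOT q_3 OR NOT q_5) only NOT q_3 is left, so q_3 = False.
In (q_3 OR q_7 OR q_9) only q_7 is left, so q_7 = True.
All clauses satisfied.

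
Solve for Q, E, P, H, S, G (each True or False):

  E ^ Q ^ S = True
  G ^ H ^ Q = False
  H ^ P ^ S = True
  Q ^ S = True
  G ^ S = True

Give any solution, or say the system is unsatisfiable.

Q=F; E=F; P=F; H=F; S=T; G=F

E ^ Q ^ S = F ^ F ^ T = True ✓
G ^ H ^ Q = F ^ F ^ F = False ✓
H ^ P ^ S = F ^ F ^ T = True ✓
Q ^ S = F ^ T = True ✓
G ^ S = F ^ T = True ✓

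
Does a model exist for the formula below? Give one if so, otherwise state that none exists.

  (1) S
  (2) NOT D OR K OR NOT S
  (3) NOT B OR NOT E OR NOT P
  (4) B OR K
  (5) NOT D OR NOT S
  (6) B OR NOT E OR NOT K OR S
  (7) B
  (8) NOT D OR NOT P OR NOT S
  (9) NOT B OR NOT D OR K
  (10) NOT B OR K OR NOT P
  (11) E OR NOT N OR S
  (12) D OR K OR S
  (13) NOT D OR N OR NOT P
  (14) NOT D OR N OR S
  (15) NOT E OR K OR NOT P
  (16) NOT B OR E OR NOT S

Unit clause (S) forces S = True.
In (NOT D OR NOT S) only NOT D is left, so D = False.
Unit clause (B) forces B = True.
In (NOT B OR E OR NOT S) only E is left, so E = True.
In (NOT B OR NOT E OR NOT P) only NOT P is left, so P = False.
Set N = False.
Set K = False.
All clauses satisfied.

D=F, N=F, P=F, E=T, S=T, K=F, B=T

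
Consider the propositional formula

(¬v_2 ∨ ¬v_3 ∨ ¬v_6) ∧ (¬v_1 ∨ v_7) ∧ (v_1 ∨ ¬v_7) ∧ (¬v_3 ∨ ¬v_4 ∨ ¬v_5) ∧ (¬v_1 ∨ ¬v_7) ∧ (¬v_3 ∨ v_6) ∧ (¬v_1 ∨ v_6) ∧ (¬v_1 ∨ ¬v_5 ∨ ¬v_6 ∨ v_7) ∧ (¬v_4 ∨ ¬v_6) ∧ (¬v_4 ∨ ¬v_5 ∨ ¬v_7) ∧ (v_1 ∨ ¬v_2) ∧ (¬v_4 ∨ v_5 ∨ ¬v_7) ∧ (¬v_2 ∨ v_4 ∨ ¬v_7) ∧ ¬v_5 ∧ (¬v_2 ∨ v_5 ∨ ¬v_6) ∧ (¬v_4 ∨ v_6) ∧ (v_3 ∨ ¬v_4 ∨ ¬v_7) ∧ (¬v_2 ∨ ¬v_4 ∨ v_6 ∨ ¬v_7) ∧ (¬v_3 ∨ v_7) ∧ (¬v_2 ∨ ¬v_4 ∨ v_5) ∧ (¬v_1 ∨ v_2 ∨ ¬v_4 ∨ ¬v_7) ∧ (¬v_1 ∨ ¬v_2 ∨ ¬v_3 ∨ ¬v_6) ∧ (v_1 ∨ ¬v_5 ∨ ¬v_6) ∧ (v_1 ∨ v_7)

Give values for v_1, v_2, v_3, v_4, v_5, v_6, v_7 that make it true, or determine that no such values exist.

Case v_1 = True:
  (¬v_1 ∨ v_7) forces v_7 = True.
  Clause (¬v_1 ∨ ¬v_7) is falsified — contradiction.
Case v_1 = False:
  (v_1 ∨ ¬v_7) forces v_7 = False.
  Clause (v_1 ∨ v_7) is falsified — contradiction.
Both cases fail, so the formula is unsatisfiable.

UNSATISFIABLE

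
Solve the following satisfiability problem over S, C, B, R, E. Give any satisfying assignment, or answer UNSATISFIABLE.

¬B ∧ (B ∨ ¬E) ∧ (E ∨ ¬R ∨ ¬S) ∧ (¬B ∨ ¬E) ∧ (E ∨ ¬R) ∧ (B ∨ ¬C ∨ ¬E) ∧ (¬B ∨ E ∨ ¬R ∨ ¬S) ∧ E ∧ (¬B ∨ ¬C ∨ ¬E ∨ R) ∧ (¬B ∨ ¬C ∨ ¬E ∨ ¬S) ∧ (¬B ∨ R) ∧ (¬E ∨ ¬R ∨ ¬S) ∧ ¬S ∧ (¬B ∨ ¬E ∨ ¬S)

Case B = True:
  Clause (¬B) is falsified — contradiction.
Case B = False:
  (B ∨ ¬E) forces E = False.
  Clause (E) is falsified — contradiction.
Both cases fail, so the formula is unsatisfiable.

No satisfying assignment exists.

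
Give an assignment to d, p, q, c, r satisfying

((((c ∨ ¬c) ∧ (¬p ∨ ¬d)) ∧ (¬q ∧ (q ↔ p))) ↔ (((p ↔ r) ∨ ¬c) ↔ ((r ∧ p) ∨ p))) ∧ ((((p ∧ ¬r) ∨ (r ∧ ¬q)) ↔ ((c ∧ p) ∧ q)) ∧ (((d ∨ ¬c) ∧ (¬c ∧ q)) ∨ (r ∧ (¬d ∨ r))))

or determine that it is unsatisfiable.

d: True, p: False, q: True, c: False, r: False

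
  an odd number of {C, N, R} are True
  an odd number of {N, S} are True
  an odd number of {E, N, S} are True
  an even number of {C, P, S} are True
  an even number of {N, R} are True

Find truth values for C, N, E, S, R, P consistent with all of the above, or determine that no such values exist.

C = True, N = False, E = False, S = True, R = False, P = False

{C, N, R}: 1 true → odd ✓
{N, S}: 1 true → odd ✓
{E, N, S}: 1 true → odd ✓
{C, P, S}: 2 true → even ✓
{N, R}: 0 true → even ✓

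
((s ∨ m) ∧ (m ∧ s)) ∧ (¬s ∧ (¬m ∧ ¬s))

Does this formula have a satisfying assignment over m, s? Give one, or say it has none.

Unsatisfiable

Case m = True: the conjunct ¬m is False.
Case m = False: the conjunct m is False.
Both cases fail — unsatisfiable.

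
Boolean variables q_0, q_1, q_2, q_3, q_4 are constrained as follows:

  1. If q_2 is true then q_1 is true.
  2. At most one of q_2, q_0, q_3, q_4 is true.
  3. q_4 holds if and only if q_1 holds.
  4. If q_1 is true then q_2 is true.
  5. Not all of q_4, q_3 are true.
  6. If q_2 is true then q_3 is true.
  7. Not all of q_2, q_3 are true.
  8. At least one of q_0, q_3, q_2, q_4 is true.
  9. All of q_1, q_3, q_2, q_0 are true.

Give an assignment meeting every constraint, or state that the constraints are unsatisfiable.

Case q_0 = True:
  (2) with q_0=T forces q_2 = False.
  Constraint (9) is violated (q_2=F) — contradiction.
Case q_0 = False:
  Constraint (9) is violated (q_0=F) — contradiction.
Both cases fail — unsatisfiable.

No satisfying assignment exists.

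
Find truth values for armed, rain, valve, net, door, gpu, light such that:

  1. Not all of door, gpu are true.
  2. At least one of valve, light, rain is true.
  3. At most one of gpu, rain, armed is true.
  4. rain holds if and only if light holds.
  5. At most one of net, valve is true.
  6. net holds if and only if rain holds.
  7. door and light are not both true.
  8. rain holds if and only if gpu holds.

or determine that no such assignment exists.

armed = False; rain = False; valve = True; net = False; door = False; gpu = False; light = False

  (1) {door, gpu}: 0/2 true — not all ✓
  (2) {valve, light, rain}: 1 true — at least one ✓
  (3) {gpu, rain, armed}: 0 true — at most one ✓
  (4) rain=F, light=F — same ✓
  (5) {net, valve}: 1 true — at most one ✓
  (6) net=F, rain=F — same ✓
  (7) door=F, light=F — not both ✓
  (8) rain=F, gpu=F — same ✓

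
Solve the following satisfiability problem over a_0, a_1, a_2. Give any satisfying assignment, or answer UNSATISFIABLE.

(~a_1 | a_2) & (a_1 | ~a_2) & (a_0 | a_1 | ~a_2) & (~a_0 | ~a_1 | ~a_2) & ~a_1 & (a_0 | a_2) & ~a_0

No satisfying assignment exists.

Case a_0 = True:
  Clause (~a_0) is falsified — contradiction.
Case a_0 = False:
  (~a_1) forces a_1 = False.
  (a_1 | ~a_2) forces a_2 = False.
  Clause (a_0 | a_2) is falsified — contradiction.
Both cases fail, so the formula is unsatisfiable.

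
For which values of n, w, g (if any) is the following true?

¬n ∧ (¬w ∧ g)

n = False, w = False, g = True

  ¬n = True
  ¬w ∧ g = True
    ¬w = True
Both conjuncts True, so the formula holds.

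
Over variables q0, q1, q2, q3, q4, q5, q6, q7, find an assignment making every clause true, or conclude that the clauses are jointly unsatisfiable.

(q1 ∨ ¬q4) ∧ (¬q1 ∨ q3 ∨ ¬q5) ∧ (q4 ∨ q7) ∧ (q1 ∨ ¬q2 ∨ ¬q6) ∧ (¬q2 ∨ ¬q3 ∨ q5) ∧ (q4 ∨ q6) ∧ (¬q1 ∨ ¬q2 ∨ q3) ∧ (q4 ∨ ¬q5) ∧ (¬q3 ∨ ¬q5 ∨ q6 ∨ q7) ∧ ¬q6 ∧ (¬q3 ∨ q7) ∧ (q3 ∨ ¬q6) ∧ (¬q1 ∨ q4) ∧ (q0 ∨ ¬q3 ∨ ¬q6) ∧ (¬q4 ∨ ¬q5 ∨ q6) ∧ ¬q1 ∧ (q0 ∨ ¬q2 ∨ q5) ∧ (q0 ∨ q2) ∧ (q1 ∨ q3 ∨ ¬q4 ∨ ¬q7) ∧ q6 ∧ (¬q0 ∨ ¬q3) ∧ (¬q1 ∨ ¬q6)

Case q6 = True:
  Clause (¬q6) is falsified — contradiction.
Case q6 = False:
  Clause (q6) is falsified — contradiction.
Both cases fail, so the formula is unsatisfiable.

No satisfying assignment exists.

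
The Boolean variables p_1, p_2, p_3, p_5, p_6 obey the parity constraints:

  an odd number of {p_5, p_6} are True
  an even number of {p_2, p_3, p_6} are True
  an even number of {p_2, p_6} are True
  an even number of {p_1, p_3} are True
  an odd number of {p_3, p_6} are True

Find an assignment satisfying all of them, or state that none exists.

p_1=F, p_2=T, p_3=F, p_5=F, p_6=T

{p_5, p_6}: 1 true → odd ✓
{p_2, p_3, p_6}: 2 true → even ✓
{p_2, p_6}: 2 true → even ✓
{p_1, p_3}: 0 true → even ✓
{p_3, p_6}: 1 true → odd ✓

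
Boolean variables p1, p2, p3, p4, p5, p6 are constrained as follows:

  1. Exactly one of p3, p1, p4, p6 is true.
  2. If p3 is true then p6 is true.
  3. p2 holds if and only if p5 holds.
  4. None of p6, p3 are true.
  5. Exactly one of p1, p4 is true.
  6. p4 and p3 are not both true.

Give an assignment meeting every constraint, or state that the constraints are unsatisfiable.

p1 = False, p2 = True, p3 = False, p4 = True, p5 = True, p6 = False

  (1) {p3, p1, p4, p6}: 1 true — exactly one ✓
  (2) p3=F ⇒ p6: vacuous ✓
  (3) p2=T, p5=T — same ✓
  (4) {p6, p3}: 0 true — none ✓
  (5) {p1, p4}: 1 true — exactly one ✓
  (6) p4=T, p3=F — not both ✓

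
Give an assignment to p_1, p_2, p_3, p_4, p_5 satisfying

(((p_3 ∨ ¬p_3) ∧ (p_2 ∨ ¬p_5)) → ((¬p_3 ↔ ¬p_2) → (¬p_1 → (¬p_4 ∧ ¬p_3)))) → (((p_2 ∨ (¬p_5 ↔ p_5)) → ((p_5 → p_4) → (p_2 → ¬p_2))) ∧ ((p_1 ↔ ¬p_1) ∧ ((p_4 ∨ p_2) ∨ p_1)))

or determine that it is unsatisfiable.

p_1 = False; p_2 = True; p_3 = True; p_4 = False; p_5 = True

  (((p_3 ∨ ¬p_3) ∧ (p_2 ∨ ¬p_5)) → ((¬p_3 ↔ ¬p_2) → (¬p_1 → (¬p_4 ∧ ¬p_3)))) → (((p_2 ∨ (¬p_5 ↔ p_5)) → ((p_5 → p_4) → (p_2 → ¬p_2))) ∧ ((p_1 ↔ ¬p_1) ∧ ((p_4 ∨ p_2) ∨ p_1))) = True
    ((p_3 ∨ ¬p_3) ∧ (p_2 ∨ ¬p_5)) → ((¬p_3 ↔ ¬p_2) → (¬p_1 → (¬p_4 ∧ ¬p_3))) = False
      (p_3 ∨ ¬p_3) ∧ (p_2 ∨ ¬p_5) = True
        p_3 ∨ ¬p_3 = True
          ¬p_3 = False
        p_2 ∨ ¬p_5 = True
          ¬p_5 = False
      (¬p_3 ↔ ¬p_2) → (¬p_1 → (¬p_4 ∧ ¬p_3)) = False
        ¬p_3 ↔ ¬p_2 = True
          ¬p_3 = False
          ¬p_2 = False
        ¬p_1 → (¬p_4 ∧ ¬p_3) = False
          ¬p_1 = True
          ¬p_4 ∧ ¬p_3 = False
            ¬p_4 = True
            ¬p_3 = False
    ((p_2 ∨ (¬p_5 ↔ p_5)) → ((p_5 → p_4) → (p_2 → ¬p_2))) ∧ ((p_1 ↔ ¬p_1) ∧ ((p_4 ∨ p_2) ∨ p_1)) = False
      (p_2 ∨ (¬p_5 ↔ p_5)) → ((p_5 → p_4) → (p_2 → ¬p_2)) = True
        p_2 ∨ (¬p_5 ↔ p_5) = True
          ¬p_5 ↔ p_5 = False
            ¬p_5 = False
        (p_5 → p_4) → (p_2 → ¬p_2) = True
          p_5 → p_4 = False
          p_2 → ¬p_2 = False
            ¬p_2 = False
      (p_1 ↔ ¬p_1) ∧ ((p_4 ∨ p_2) ∨ p_1) = False
        p_1 ↔ ¬p_1 = False
          ¬p_1 = True
        (p_4 ∨ p_2) ∨ p_1 = True
          p_4 ∨ p_2 = True
The formula evaluates to True.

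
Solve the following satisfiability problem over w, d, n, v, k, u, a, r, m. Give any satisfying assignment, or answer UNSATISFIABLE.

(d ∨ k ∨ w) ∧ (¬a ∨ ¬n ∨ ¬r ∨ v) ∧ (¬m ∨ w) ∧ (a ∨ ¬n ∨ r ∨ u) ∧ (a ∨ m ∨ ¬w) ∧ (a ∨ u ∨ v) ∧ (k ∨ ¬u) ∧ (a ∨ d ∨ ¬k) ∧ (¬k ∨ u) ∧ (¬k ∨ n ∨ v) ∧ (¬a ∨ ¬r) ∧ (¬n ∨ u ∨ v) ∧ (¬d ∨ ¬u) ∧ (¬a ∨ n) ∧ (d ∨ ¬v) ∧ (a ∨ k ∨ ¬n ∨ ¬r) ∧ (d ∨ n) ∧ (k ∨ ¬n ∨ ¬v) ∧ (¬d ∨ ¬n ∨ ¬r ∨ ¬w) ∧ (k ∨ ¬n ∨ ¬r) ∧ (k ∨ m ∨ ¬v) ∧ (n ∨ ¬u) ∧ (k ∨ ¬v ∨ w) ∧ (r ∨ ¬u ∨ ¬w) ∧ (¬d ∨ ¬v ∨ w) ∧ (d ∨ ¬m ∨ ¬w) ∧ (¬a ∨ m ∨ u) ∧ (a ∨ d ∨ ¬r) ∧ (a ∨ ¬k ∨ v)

w = True; d = True; n = False; v = True; k = False; u = False; a = False; r = False; m = True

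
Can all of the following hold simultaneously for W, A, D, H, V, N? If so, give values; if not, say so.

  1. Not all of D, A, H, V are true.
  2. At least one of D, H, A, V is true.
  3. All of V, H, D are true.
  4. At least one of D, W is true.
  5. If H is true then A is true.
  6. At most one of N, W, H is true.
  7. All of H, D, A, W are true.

No satisfying assignment exists.

Case W = True:
  (3) forces V = True.
  (3) forces H = True.
  Constraint (6) is violated (W=T, H=T) — contradiction.
Case W = False:
  Constraint (7) is violated (W=F) — contradiction.
Both cases fail — unsatisfiable.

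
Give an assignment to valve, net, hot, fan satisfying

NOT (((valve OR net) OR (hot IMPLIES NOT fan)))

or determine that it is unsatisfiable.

valve: False; net: False; hot: True; fan: True

  NOT (((valve OR net) OR (hot IMPLIES NOT fan))) = True
    (valve OR net) OR (hot IMPLIES NOT fan) = False
      valve OR net = False
      hot IMPLIES NOT fan = False
        NOT fan = False
The formula evaluates to True.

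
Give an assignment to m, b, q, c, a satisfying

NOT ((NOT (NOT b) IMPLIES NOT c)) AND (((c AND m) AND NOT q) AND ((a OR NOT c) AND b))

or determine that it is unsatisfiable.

m=T; b=T; q=F; c=T; a=T

  NOT ((NOT (NOT b) IMPLIES NOT c)) = True
    NOT (NOT b) IMPLIES NOT c = False
      NOT (NOT b) = True
        NOT b = False
      NOT c = False
  ((c AND m) AND NOT q) AND ((a OR NOT c) AND b) = True
    (c AND m) AND NOT q = True
      c AND m = True
      NOT q = True
    (a OR NOT c) AND b = True
      a OR NOT c = True
        NOT c = False
Both conjuncts True, so the formula holds.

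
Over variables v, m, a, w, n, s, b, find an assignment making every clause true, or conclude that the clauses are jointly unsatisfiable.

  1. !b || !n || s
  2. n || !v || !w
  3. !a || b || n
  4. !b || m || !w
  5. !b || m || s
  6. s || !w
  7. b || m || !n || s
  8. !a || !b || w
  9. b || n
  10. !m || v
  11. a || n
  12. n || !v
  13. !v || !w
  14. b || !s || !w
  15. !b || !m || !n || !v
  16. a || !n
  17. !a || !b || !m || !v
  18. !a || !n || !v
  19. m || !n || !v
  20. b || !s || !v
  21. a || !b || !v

v = False, m = False, a = True, w = False, n = True, s = True, b = False

Try v = True:
  (n || !v) forces n = True.
  (!v || !w) forces w = False.
  (a || !n) forces a = True.
  clause (!a || !n || !v) is falsified — backtrack.
So v = False.
  then (!m || v) forces m = False.
Set a = True.
Set w = False.
  then (!a || !b || w) forces b = False.
  then (b || n) forces n = True.
  then (b || m || !n || s) forces s = True.
All clauses satisfied.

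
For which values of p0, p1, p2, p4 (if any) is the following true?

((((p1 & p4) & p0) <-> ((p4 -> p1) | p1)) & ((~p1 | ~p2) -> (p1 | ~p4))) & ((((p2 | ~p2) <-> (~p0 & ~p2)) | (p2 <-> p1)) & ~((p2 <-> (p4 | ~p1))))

UNSATISFIABLE

Case p4 = True: the formula simplifies to (((p1 & p0) <-> (p1 | p1)) & ((~p1 | ~p2) -> p1)) & ((((p2 | ~p2) <-> (~p0 & ~p2)) | (p2 <-> p1)) & ~p2).
  p2 = True: the conjunct ~p2 is False.
  p2 = False: simplifies to (((p1 & p0) <-> (p1 | p1)) & p1) & (~p0 | ~p1).
    p1 = True: simplifies to p0 & ~p0.
      p0 = True: the conjunct ~p0 is False.
      p0 = False: the conjunct p0 is False.
    p1 = False: the conjunct p1 is False.
Case p4 = False: the conjunct ((p1 & p4) & p0) <-> ((p4 -> p1) | p1) becomes (False & p0) <-> (True | p1) = False.
Both cases fail — unsatisfiable.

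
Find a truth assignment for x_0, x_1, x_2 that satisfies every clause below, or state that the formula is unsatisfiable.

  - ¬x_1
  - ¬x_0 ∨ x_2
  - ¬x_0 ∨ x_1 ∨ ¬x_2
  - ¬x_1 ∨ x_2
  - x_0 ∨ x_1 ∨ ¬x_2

Unit clause (¬x_1) forces x_1 = False.
Set x_0 = False.
  then (x_0 ∨ x_1 ∨ ¬x_2) forces x_2 = False.
Check each clause:
  (¬x_1): ¬x_1 holds.
  (¬x_0 ∨ x_2): ¬x_0 holds.
  (¬x_0 ∨ x_1 ∨ ¬x_2): ¬x_0 holds.
  (¬x_1 ∨ x_2): ¬x_1 holds.
  (x_0 ∨ x_1 ∨ ¬x_2): ¬x_2 holds.
All clauses satisfied.

x_0 = False, x_1 = False, x_2 = False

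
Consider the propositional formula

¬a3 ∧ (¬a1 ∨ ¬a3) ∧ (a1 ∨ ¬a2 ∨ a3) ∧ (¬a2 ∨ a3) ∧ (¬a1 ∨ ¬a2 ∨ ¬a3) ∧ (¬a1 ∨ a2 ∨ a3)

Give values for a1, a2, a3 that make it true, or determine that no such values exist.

a1: False; a2: False; a3: False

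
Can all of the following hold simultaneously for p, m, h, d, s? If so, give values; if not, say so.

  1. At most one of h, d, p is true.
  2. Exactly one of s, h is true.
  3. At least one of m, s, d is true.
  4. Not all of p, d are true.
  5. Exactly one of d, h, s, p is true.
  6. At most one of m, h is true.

p = False, m = False, h = False, d = False, s = True

  (1) {h, d, p}: 0 true — at most one ✓
  (2) {s, h}: 1 true — exactly one ✓
  (3) {m, s, d}: 1 true — at least one ✓
  (4) {p, d}: 0/2 true — not all ✓
  (5) {d, h, s, p}: 1 true — exactly one ✓
  (6) {m, h}: 0 true — at most one ✓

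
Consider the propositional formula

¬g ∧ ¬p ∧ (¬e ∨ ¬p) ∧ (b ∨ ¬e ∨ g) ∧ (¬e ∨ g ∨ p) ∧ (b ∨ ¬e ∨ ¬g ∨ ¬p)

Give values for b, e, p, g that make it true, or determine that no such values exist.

b = True, e = False, p = False, g = False

Unit clause (¬g) forces g = False.
Unit clause (¬p) forces p = False.
In (¬e ∨ g ∨ p) only ¬e is left, so e = False.
Set b = True.
Check each clause:
  (¬g): ¬g holds.
  (¬p): ¬p holds.
  (¬e ∨ ¬p): ¬e holds.
  (b ∨ ¬e ∨ g): b holds.
  (¬e ∨ g ∨ p): ¬e holds.
  (b ∨ ¬e ∨ ¬g ∨ ¬p): b holds.
All clauses satisfied.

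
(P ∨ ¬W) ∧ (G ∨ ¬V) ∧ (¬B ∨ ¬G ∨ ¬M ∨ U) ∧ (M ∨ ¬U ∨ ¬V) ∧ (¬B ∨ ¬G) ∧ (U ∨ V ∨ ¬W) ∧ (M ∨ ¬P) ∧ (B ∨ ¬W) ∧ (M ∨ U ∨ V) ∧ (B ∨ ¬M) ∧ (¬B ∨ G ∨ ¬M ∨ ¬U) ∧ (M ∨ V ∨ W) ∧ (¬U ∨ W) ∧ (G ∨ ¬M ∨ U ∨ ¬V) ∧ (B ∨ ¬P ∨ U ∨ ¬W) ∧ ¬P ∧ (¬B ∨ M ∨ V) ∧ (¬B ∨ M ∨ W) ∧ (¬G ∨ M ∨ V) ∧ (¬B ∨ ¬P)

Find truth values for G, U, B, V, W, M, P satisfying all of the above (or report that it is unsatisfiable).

Unit clause (¬P) forces P = False.
In (P ∨ ¬W) only ¬W is left, so W = False.
In (¬U ∨ W) only ¬U is left, so U = False.
Set G = True.
  then (¬B ∨ ¬G) forces B = False.
  then (B ∨ ¬M) forces M = False.
  then (M ∨ V ∨ W) forces V = True.
All clauses satisfied.

G = True; U = False; B = False; V = True; W = False; M = False; P = False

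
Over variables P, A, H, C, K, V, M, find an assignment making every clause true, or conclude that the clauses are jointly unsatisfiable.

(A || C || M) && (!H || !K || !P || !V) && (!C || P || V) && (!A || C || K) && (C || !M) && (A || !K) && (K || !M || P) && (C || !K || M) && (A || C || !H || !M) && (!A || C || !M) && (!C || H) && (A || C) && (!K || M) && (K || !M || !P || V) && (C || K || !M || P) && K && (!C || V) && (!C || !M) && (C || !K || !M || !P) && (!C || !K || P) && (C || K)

Unsatisfiable — no assignment works.

Case M = True:
  (C || !M) forces C = True.
  Clause (!C || !M) is falsified — contradiction.
Case M = False:
  (!K || M) forces K = False.
  Clause (K) is falsified — contradiction.
Both cases fail, so the formula is unsatisfiable.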